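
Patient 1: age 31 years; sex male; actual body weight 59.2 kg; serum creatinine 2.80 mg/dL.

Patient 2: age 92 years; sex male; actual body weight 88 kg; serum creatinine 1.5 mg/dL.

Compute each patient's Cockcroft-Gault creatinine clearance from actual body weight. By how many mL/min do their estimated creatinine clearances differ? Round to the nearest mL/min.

Patient 1: CrCl = (140 − 31) × 59.2 / (72 × 2.8) = 6452.8 / 201.60 ≈ 32.0 mL/min
Patient 2: CrCl = (140 − 92) × 88 / (72 × 1.5) = 4224.0 / 108.00 ≈ 39.1 mL/min
|32.0 − 39.1| = 7.1 mL/min

7 mL/min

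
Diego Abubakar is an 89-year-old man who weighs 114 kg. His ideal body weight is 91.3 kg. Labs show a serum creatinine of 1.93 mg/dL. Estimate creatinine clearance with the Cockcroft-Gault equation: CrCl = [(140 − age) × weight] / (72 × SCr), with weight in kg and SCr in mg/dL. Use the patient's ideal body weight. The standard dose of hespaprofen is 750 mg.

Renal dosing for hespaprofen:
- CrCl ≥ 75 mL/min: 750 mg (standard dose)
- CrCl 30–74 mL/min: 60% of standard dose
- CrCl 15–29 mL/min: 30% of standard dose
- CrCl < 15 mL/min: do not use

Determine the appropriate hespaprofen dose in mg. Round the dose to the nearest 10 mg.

450 mg

CrCl = (140 − 89) × 91.3 / (72 × 1.93) = 4656.3 / 138.96 ≈ 33.5 mL/min
CrCl ≈ 34 mL/min → bracket 30–74 mL/min.
60% of 750 mg = 450 mg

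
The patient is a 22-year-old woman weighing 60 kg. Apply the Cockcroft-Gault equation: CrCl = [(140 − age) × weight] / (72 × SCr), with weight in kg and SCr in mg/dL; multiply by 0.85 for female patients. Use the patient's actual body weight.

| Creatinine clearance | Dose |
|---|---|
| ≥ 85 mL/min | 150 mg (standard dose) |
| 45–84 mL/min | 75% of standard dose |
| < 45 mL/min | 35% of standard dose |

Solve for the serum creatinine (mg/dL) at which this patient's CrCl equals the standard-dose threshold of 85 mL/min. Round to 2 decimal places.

Standard dose requires CrCl ≥ 85 mL/min.
Set (140 − 22) × 60 × 0.85 / (72 × SCr) = 85
SCr = (140 − 22) × 60 × 0.85 / (72 × 85) = 0.983 mg/dL

0.98 mg/dL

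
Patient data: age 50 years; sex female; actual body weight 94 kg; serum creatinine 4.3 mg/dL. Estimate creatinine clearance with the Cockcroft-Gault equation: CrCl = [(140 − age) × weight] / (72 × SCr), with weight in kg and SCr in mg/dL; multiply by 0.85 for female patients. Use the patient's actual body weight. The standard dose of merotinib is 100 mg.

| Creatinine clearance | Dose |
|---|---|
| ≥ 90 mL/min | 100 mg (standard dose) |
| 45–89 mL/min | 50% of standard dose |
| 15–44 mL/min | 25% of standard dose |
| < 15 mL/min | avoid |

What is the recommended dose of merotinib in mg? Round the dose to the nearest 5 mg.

25 mg

CrCl = (140 − 50) × 94 / (72 × 4.3) × 0.85 = 8460.0 / 309.60 × 0.85 ≈ 23.2 mL/min
CrCl ≈ 23 mL/min → bracket 15–44 mL/min.
25% of 100 mg = 25 mg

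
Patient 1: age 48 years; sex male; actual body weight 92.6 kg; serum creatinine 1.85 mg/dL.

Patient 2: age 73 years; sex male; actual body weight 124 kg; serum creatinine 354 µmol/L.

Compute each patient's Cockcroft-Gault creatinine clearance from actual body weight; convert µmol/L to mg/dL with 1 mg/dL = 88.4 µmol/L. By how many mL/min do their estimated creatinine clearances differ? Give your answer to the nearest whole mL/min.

Patient 1: CrCl = (140 − 48) × 92.6 / (72 × 1.85) = 8519.2 / 133.20 ≈ 64.0 mL/min
Patient 2: SCr = 354 / 88.4 = 4.005 mg/dL
Patient 2: CrCl = (140 − 73) × 124 / (72 × 4.005) = 8308.0 / 288.36 ≈ 28.8 mL/min
|64.0 − 28.8| = 35.2 mL/min

35 mL/min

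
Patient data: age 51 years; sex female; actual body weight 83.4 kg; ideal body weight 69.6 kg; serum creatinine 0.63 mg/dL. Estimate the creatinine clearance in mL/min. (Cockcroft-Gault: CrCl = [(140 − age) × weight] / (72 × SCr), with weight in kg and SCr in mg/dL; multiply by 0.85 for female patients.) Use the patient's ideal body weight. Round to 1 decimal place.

116.1 mL/min

CrCl = (140 − 51) × 69.6 / (72 × 0.63) × 0.85 = 6194.4 / 45.36 × 0.85 ≈ 116.1 mL/min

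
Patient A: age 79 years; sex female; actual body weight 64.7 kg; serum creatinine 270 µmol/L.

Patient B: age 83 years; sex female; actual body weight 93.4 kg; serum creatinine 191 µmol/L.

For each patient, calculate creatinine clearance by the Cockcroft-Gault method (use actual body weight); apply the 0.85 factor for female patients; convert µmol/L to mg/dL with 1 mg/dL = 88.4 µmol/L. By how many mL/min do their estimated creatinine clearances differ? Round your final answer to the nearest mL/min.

Patient A: SCr = 270 / 88.4 = 3.054 mg/dL
Patient A: CrCl = (140 − 79) × 64.7 / (72 × 3.054) × 0.85 = 3946.7 / 219.89 × 0.85 ≈ 15.3 mL/min
Patient B: SCr = 191 / 88.4 = 2.161 mg/dL
Patient B: CrCl = (140 − 83) × 93.4 / (72 × 2.161) × 0.85 = 5323.8 / 155.59 × 0.85 ≈ 29.1 mL/min
|15.3 − 29.1| = 13.8 mL/min

14 mL/min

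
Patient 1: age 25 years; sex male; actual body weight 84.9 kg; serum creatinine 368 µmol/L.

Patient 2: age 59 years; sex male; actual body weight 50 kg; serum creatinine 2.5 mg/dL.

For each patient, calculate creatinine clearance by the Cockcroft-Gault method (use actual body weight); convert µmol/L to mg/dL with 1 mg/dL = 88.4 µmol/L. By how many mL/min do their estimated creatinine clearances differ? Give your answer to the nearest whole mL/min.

10 mL/min

Patient 1: SCr = 368 / 88.4 = 4.163 mg/dL
Patient 1: CrCl = (140 − 25) × 84.9 / (72 × 4.163) = 9763.5 / 299.74 ≈ 32.6 mL/min
Patient 2: CrCl = (140 − 59) × 50 / (72 × 2.5) = 4050.0 / 180.00 ≈ 22.5 mL/min
|32.6 − 22.5| = 10.1 mL/min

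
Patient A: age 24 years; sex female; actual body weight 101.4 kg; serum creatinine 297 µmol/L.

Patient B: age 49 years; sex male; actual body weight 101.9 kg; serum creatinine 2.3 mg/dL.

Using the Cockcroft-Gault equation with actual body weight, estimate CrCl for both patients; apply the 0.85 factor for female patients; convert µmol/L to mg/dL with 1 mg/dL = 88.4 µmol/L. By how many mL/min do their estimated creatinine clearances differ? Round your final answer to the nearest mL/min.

15 mL/min

Patient A: SCr = 297 / 88.4 = 3.36 mg/dL
Patient A: CrCl = (140 − 24) × 101.4 / (72 × 3.36) × 0.85 = 11762.4 / 241.92 × 0.85 ≈ 41.3 mL/min
Patient B: CrCl = (140 − 49) × 101.9 / (72 × 2.3) = 9272.9 / 165.60 ≈ 56.0 mL/min
|41.3 − 56.0| = 14.7 mL/min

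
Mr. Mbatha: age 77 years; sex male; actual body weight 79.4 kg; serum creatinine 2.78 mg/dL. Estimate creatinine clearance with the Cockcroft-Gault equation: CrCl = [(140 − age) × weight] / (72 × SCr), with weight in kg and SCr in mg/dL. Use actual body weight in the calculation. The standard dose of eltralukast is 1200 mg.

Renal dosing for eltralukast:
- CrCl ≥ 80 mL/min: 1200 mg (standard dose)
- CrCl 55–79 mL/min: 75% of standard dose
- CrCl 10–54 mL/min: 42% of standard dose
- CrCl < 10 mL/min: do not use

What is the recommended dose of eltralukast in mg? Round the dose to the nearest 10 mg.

CrCl = (140 − 77) × 79.4 / (72 × 2.78) = 5002.2 / 200.16 ≈ 25.0 mL/min
CrCl ≈ 25 mL/min → bracket 10–54 mL/min.
42% of 1200 mg = 504 mg → 500 mg

500 mg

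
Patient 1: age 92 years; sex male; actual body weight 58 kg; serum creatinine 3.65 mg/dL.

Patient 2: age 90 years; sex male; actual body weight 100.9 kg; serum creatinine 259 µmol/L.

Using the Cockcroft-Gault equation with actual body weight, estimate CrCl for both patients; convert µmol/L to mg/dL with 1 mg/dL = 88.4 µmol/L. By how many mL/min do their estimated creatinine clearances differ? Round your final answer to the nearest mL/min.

Patient 1: CrCl = (140 − 92) × 58 / (72 × 3.65) = 2784.0 / 262.80 ≈ 10.6 mL/min
Patient 2: SCr = 259 / 88.4 = 2.93 mg/dL
Patient 2: CrCl = (140 − 90) × 100.9 / (72 × 2.93) = 5045.0 / 210.96 ≈ 23.9 mL/min
|10.6 − 23.9| = 13.3 mL/min

13 mL/min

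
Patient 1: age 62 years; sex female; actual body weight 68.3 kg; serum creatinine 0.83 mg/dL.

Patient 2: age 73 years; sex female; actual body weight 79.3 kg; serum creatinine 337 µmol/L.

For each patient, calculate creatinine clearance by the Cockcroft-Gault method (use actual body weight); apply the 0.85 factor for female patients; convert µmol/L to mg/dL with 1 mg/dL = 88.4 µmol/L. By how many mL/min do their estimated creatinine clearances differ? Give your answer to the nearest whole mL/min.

Patient 1: CrCl = (140 − 62) × 68.3 / (72 × 0.83) × 0.85 = 5327.4 / 59.76 × 0.85 ≈ 75.8 mL/min
Patient 2: SCr = 337 / 88.4 = 3.812 mg/dL
Patient 2: CrCl = (140 − 73) × 79.3 / (72 × 3.812) × 0.85 = 5313.1 / 274.46 × 0.85 ≈ 16.5 mL/min
|75.8 − 16.5| = 59.3 mL/min

59 mL/min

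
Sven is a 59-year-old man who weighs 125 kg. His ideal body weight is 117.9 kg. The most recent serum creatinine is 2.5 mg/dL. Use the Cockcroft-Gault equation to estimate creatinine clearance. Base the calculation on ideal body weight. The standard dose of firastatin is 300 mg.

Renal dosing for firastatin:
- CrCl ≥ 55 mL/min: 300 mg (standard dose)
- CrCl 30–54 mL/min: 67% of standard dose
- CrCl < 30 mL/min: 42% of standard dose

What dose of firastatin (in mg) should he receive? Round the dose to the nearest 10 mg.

CrCl = (140 − 59) × 117.9 / (72 × 2.5) = 9549.9 / 180.00 ≈ 53.1 mL/min
CrCl ≈ 53 mL/min → bracket 30–54 mL/min.
67% of 300 mg = 201 mg → 200 mg

200 mg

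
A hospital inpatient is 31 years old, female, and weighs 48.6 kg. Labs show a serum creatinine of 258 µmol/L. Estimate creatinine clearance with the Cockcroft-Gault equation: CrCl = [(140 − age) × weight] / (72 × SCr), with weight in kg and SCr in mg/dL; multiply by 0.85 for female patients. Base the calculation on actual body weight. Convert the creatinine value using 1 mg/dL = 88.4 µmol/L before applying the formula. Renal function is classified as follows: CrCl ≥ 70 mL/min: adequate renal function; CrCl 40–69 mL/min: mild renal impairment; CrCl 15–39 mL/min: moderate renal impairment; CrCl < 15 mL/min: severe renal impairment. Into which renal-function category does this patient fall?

SCr = 258 / 88.4 = 2.919 mg/dL
CrCl = (140 − 31) × 48.6 / (72 × 2.919) × 0.85 = 5297.4 / 210.17 × 0.85 ≈ 21.4 mL/min
21 mL/min falls in the 'moderate renal impairment' range.

moderate renal impairment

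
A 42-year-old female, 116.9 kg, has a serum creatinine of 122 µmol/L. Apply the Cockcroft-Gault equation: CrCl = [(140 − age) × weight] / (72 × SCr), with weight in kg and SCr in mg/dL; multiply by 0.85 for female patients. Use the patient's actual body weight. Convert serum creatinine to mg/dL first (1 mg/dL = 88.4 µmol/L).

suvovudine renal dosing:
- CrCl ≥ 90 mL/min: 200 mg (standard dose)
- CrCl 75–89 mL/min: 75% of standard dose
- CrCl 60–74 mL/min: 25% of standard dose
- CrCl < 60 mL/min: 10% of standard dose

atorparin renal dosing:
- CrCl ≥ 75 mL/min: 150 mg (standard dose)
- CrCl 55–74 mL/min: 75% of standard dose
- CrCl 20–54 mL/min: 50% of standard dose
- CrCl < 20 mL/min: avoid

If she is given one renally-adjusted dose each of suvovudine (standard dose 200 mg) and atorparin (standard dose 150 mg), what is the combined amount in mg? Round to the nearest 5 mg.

350 mg

SCr = 122 / 88.4 = 1.38 mg/dL
CrCl = (140 − 42) × 116.9 / (72 × 1.38) × 0.85 = 11456.2 / 99.36 × 0.85 ≈ 98.0 mL/min
CrCl ≈ 98 mL/min.
suvovudine: ≥ 90 mL/min → 100% of 200 mg = 200 mg.
atorparin: ≥ 75 mL/min → 100% of 150 mg = 150 mg.
Total = 200 + 150 = 350 mg.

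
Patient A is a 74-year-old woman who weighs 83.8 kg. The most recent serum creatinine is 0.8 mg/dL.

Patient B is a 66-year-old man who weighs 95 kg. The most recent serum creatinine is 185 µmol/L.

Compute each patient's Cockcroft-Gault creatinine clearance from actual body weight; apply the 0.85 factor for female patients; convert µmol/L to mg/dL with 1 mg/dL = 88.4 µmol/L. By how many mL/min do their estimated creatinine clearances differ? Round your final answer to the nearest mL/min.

Patient A: CrCl = (140 − 74) × 83.8 / (72 × 0.8) × 0.85 = 5530.8 / 57.60 × 0.85 ≈ 81.6 mL/min
Patient B: SCr = 185 / 88.4 = 2.093 mg/dL
Patient B: CrCl = (140 − 66) × 95 / (72 × 2.093) = 7030.0 / 150.70 ≈ 46.7 mL/min
|81.6 − 46.7| = 34.9 mL/min

35 mL/min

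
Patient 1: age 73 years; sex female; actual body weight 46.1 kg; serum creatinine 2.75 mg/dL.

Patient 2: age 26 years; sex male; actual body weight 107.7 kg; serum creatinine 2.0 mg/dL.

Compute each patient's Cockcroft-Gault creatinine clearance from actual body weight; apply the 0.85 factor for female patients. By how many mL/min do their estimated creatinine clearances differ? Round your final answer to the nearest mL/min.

72 mL/min

Patient 1: CrCl = (140 − 73) × 46.1 / (72 × 2.75) × 0.85 = 3088.7 / 198.00 × 0.85 ≈ 13.3 mL/min
Patient 2: CrCl = (140 − 26) × 107.7 / (72 × 2) = 12277.8 / 144.00 ≈ 85.3 mL/min
|13.3 − 85.3| = 72.0 mL/min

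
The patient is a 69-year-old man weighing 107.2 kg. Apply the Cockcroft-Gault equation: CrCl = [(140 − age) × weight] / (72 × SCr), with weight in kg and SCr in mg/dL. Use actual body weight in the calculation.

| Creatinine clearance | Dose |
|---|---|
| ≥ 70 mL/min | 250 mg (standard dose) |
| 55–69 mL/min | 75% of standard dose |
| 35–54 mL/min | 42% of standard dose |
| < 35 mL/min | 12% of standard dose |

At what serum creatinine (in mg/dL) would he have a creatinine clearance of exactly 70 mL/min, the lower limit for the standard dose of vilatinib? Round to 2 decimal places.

Standard dose requires CrCl ≥ 70 mL/min.
Set (140 − 69) × 107.2 / (72 × SCr) = 70
SCr = (140 − 69) × 107.2 / (72 × 70) = 1.510 mg/dL

1.51 mg/dL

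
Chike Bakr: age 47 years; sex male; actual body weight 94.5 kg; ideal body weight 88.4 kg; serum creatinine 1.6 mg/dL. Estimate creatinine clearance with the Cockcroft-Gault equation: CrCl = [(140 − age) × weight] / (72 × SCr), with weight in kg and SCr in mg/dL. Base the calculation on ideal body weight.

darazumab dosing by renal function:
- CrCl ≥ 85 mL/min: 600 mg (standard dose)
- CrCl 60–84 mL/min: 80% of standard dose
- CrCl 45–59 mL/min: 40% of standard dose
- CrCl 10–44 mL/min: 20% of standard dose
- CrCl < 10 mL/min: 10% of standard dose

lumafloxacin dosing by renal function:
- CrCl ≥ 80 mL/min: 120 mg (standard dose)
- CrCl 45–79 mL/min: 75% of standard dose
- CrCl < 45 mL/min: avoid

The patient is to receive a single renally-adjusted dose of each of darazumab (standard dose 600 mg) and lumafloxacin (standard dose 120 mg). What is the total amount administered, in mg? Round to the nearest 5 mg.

CrCl = (140 − 47) × 88.4 / (72 × 1.6) = 8221.2 / 115.20 ≈ 71.4 mL/min
CrCl ≈ 71 mL/min.
darazumab: 60–84 mL/min → 80% of 600 mg = 480 mg.
lumafloxacin: 45–79 mL/min → 75% of 120 mg = 90 mg.
Total = 480 + 90 = 570 mg.

570 mg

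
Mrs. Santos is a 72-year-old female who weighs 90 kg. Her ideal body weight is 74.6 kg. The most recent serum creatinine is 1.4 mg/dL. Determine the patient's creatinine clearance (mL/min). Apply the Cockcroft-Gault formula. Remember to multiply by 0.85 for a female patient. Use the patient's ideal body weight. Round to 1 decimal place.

CrCl = (140 − 72) × 74.6 / (72 × 1.4) × 0.85 = 5072.8 / 100.80 × 0.85 ≈ 42.8 mL/min

42.8 mL/min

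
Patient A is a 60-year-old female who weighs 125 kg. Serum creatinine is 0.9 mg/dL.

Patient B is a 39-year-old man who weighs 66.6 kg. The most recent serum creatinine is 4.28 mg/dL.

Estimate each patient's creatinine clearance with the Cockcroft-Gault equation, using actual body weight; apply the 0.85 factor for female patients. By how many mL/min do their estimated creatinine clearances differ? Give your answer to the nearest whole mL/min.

109 mL/min

Patient A: CrCl = (140 − 60) × 125 / (72 × 0.9) × 0.85 = 10000.0 / 64.80 × 0.85 ≈ 131.2 mL/min
Patient B: CrCl = (140 − 39) × 66.6 / (72 × 4.28) = 6726.6 / 308.16 ≈ 21.8 mL/min
|131.2 − 21.8| = 109.4 mL/min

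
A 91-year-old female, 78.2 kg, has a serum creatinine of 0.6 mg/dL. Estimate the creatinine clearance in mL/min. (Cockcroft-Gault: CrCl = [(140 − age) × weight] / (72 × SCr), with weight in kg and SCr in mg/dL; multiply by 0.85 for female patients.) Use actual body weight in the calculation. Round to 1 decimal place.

75.4 mL/min

CrCl = (140 − 91) × 78.2 / (72 × 0.6) × 0.85 = 3831.8 / 43.20 × 0.85 ≈ 75.4 mL/min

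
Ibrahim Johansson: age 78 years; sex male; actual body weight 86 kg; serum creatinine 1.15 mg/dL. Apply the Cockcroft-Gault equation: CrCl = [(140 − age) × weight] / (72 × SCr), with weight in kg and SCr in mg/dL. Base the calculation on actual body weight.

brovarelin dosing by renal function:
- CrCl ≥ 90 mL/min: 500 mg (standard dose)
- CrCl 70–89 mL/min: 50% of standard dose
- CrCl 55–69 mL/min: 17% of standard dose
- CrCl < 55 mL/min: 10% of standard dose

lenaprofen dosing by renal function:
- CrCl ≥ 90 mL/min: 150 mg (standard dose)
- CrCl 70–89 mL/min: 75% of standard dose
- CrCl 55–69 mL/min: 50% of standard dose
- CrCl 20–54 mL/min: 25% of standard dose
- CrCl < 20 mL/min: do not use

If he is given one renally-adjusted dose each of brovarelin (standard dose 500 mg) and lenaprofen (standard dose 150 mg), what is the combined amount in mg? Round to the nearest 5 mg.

CrCl = (140 − 78) × 86 / (72 × 1.15) = 5332.0 / 82.80 ≈ 64.4 mL/min
CrCl ≈ 64 mL/min.
brovarelin: 55–69 mL/min → 17% of 500 mg = 85 mg.
lenaprofen: 55–69 mL/min → 50% of 150 mg = 75 mg.
Total = 85 + 75 = 160 mg.

160 mg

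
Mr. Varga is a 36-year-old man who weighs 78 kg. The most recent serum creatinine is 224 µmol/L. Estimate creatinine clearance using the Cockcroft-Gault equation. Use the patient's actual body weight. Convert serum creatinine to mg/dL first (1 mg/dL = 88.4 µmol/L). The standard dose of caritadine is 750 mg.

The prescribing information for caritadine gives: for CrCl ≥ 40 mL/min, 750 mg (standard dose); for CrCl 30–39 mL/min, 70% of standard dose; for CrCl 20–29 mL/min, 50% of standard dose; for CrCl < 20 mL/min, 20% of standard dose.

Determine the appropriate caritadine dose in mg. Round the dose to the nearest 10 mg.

750 mg

SCr = 224 / 88.4 = 2.534 mg/dL
CrCl = (140 − 36) × 78 / (72 × 2.534) = 8112.0 / 182.45 ≈ 44.5 mL/min
CrCl ≈ 44 mL/min → bracket ≥ 40 mL/min.
100% of 750 mg = 750 mg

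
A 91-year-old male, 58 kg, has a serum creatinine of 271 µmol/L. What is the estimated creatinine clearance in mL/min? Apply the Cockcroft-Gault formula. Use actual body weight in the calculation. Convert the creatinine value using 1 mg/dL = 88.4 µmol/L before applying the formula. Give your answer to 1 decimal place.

12.9 mL/min

SCr = 271 / 88.4 = 3.066 mg/dL
CrCl = (140 − 91) × 58 / (72 × 3.066) = 2842.0 / 220.75 ≈ 12.9 mL/min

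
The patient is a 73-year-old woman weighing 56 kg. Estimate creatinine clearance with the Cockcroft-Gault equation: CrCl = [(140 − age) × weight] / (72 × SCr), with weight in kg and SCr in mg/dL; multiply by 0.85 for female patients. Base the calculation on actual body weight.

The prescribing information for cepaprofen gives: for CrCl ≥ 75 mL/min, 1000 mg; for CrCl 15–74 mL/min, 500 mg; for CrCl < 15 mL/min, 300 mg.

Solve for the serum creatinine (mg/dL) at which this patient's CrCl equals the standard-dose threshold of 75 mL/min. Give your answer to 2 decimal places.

Standard dose requires CrCl ≥ 75 mL/min.
Set (140 − 73) × 56 × 0.85 / (72 × SCr) = 75
SCr = (140 − 73) × 56 × 0.85 / (72 × 75) = 0.591 mg/dL

0.59 mg/dL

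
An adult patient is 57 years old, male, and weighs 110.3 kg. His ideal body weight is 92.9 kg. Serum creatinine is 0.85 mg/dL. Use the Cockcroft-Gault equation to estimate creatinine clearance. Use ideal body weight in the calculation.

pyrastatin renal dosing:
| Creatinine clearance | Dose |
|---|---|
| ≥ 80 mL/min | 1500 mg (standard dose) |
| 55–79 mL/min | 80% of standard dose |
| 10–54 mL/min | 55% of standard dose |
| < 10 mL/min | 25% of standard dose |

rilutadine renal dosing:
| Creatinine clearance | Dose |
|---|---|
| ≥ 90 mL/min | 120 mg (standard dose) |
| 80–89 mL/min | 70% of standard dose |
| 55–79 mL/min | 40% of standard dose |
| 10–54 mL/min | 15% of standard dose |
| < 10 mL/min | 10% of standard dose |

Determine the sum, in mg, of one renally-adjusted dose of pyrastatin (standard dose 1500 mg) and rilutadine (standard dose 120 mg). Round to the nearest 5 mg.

1620 mg

CrCl = (140 − 57) × 92.9 / (72 × 0.85) = 7710.7 / 61.20 ≈ 126.0 mL/min
CrCl ≈ 126 mL/min.
pyrastatin: ≥ 80 mL/min → 100% of 1500 mg = 1500 mg.
rilutadine: ≥ 90 mL/min → 100% of 120 mg = 120 mg.
Total = 1500 + 120 = 1620 mg.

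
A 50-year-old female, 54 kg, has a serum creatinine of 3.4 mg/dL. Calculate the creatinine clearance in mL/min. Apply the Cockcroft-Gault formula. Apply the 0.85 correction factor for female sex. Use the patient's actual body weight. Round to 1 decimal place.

CrCl = (140 − 50) × 54 / (72 × 3.4) × 0.85 = 4860.0 / 244.80 × 0.85 ≈ 16.9 mL/min

16.9 mL/min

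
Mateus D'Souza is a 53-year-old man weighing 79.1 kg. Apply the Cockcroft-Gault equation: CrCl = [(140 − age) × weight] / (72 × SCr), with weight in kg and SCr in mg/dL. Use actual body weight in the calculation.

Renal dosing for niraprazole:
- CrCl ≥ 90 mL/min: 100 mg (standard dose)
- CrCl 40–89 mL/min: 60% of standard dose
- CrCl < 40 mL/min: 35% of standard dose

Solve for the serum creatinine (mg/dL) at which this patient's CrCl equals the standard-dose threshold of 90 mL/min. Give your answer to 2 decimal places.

Standard dose requires CrCl ≥ 90 mL/min.
Set (140 − 53) × 79.1 / (72 × SCr) = 90
SCr = (140 − 53) × 79.1 / (72 × 90) = 1.062 mg/dL

1.06 mg/dL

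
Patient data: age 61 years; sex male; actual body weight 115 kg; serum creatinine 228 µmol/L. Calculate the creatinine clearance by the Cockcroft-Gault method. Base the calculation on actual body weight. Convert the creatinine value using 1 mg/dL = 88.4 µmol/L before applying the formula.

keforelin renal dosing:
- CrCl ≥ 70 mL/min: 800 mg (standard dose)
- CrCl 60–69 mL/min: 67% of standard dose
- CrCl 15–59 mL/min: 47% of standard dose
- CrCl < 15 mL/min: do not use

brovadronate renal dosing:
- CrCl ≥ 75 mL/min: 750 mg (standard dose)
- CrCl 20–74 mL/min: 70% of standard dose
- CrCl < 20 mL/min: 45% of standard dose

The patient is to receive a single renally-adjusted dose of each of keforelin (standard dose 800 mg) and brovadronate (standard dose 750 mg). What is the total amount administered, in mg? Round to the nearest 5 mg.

SCr = 228 / 88.4 = 2.579 mg/dL
CrCl = (140 − 61) × 115 / (72 × 2.579) = 9085.0 / 185.69 ≈ 48.9 mL/min
CrCl ≈ 49 mL/min.
keforelin: 15–59 mL/min → 47% of 800 mg = 376 mg.
brovadronate: 20–74 mL/min → 70% of 750 mg = 525 mg.
Total = 376 + 525 = 901 mg.

900 mg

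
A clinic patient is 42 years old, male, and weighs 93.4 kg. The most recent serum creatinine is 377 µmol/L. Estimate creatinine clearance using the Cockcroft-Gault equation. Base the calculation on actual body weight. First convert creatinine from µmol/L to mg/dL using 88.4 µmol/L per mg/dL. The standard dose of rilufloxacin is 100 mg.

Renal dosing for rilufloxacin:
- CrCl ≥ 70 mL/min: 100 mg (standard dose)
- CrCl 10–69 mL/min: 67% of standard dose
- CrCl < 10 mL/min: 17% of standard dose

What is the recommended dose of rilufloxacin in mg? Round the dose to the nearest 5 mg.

SCr = 377 / 88.4 = 4.265 mg/dL
CrCl = (140 − 42) × 93.4 / (72 × 4.265) = 9153.2 / 307.08 ≈ 29.8 mL/min
CrCl ≈ 30 mL/min → bracket 10–69 mL/min.
67% of 100 mg = 67 mg → 65 mg

65 mg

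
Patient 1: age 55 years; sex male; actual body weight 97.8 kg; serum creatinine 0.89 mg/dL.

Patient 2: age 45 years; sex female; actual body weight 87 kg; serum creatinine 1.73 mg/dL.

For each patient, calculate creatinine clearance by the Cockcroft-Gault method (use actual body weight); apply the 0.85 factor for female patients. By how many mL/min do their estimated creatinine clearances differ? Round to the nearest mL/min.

73 mL/min

Patient 1: CrCl = (140 − 55) × 97.8 / (72 × 0.89) = 8313.0 / 64.08 ≈ 129.7 mL/min
Patient 2: CrCl = (140 − 45) × 87 / (72 × 1.73) × 0.85 = 8265.0 / 124.56 × 0.85 ≈ 56.4 mL/min
|129.7 − 56.4| = 73.3 mL/min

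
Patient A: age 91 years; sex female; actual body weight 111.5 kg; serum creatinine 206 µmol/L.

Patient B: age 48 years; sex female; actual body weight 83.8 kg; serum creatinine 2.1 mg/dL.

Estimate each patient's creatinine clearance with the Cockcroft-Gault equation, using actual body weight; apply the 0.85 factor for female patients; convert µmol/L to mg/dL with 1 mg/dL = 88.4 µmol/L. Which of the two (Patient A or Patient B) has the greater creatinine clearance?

Patient A: SCr = 206 / 88.4 = 2.33 mg/dL
Patient A: CrCl = (140 − 91) × 111.5 / (72 × 2.33) × 0.85 = 5463.5 / 167.76 × 0.85 ≈ 27.7 mL/min
Patient B: CrCl = (140 − 48) × 83.8 / (72 × 2.1) × 0.85 = 7709.6 / 151.20 × 0.85 ≈ 43.3 mL/min
27.7 vs 43.3 mL/min → Patient B is higher.

Patient B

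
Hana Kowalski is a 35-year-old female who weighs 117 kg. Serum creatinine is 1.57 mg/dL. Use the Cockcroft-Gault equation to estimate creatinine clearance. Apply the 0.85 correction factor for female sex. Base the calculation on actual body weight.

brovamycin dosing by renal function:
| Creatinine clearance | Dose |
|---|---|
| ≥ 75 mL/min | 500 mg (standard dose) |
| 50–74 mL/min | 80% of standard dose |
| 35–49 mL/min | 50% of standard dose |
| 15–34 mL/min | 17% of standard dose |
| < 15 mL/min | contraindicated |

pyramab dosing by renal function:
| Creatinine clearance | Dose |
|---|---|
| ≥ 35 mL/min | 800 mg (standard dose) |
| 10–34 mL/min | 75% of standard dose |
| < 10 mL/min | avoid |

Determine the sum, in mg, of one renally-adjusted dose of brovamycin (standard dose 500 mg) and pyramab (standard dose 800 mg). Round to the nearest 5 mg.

1300 mg

CrCl = (140 − 35) × 117 / (72 × 1.57) × 0.85 = 12285.0 / 113.04 × 0.85 ≈ 92.4 mL/min
CrCl ≈ 92 mL/min.
brovamycin: ≥ 75 mL/min → 100% of 500 mg = 500 mg.
pyramab: ≥ 35 mL/min → 100% of 800 mg = 800 mg.
Total = 500 + 800 = 1300 mg.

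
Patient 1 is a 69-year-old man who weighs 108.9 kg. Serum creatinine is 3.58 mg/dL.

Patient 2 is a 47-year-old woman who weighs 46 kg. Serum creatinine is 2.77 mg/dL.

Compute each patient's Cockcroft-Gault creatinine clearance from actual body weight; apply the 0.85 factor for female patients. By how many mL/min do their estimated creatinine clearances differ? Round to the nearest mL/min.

Patient 1: CrCl = (140 − 69) × 108.9 / (72 × 3.58) = 7731.9 / 257.76 ≈ 30.0 mL/min
Patient 2: CrCl = (140 − 47) × 46 / (72 × 2.77) × 0.85 = 4278.0 / 199.44 × 0.85 ≈ 18.2 mL/min
|30.0 − 18.2| = 11.8 mL/min

12 mL/min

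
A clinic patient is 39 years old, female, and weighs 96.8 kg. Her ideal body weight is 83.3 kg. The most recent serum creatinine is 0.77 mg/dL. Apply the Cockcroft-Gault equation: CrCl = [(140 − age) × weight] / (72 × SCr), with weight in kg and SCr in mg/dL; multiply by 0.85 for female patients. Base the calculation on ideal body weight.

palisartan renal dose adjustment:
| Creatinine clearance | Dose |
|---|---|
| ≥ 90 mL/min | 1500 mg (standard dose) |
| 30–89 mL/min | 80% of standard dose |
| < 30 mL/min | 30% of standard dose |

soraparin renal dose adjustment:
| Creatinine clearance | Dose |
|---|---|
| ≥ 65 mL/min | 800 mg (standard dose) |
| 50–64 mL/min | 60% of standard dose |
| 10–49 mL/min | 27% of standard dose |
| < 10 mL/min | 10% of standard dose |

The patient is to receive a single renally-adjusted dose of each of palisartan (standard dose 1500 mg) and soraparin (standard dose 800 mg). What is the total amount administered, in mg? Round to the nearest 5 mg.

CrCl = (140 − 39) × 83.3 / (72 × 0.77) × 0.85 = 8413.3 / 55.44 × 0.85 ≈ 129.0 mL/min
CrCl ≈ 129 mL/min.
palisartan: ≥ 90 mL/min → 100% of 1500 mg = 1500 mg.
soraparin: ≥ 65 mL/min → 100% of 800 mg = 800 mg.
Total = 1500 + 800 = 2300 mg.

2300 mg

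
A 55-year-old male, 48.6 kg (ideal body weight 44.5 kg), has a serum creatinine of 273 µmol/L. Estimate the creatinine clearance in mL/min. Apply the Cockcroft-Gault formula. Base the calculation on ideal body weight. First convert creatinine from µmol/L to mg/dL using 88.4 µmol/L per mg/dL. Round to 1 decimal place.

17.0 mL/min

SCr = 273 / 88.4 = 3.088 mg/dL
CrCl = (140 − 55) × 44.5 / (72 × 3.088) = 3782.5 / 222.34 ≈ 17.0 mL/min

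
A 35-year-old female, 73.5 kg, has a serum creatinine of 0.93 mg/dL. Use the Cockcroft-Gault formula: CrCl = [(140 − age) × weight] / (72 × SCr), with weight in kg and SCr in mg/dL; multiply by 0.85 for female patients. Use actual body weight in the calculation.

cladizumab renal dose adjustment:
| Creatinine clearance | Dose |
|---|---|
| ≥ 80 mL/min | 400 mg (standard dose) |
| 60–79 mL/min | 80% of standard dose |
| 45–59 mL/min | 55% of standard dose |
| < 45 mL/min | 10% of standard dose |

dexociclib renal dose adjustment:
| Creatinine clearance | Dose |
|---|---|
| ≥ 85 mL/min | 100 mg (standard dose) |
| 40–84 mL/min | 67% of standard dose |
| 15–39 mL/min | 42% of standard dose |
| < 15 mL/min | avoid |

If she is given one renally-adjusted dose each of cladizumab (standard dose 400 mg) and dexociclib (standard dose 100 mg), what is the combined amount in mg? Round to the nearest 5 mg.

500 mg

CrCl = (140 − 35) × 73.5 / (72 × 0.93) × 0.85 = 7717.5 / 66.96 × 0.85 ≈ 98.0 mL/min
CrCl ≈ 98 mL/min.
cladizumab: ≥ 80 mL/min → 100% of 400 mg = 400 mg.
dexociclib: ≥ 85 mL/min → 100% of 100 mg = 100 mg.
Total = 400 + 100 = 500 mg.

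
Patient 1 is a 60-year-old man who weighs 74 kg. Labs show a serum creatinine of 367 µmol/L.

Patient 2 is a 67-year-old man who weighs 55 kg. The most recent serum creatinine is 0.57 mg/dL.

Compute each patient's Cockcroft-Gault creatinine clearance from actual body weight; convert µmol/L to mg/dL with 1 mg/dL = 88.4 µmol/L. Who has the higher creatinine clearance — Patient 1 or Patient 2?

Patient 2

Patient 1: SCr = 367 / 88.4 = 4.152 mg/dL
Patient 1: CrCl = (140 − 60) × 74 / (72 × 4.152) = 5920.0 / 298.94 ≈ 19.8 mL/min
Patient 2: CrCl = (140 − 67) × 55 / (72 × 0.57) = 4015.0 / 41.04 ≈ 97.8 mL/min
19.8 vs 97.8 mL/min → Patient 2 is higher.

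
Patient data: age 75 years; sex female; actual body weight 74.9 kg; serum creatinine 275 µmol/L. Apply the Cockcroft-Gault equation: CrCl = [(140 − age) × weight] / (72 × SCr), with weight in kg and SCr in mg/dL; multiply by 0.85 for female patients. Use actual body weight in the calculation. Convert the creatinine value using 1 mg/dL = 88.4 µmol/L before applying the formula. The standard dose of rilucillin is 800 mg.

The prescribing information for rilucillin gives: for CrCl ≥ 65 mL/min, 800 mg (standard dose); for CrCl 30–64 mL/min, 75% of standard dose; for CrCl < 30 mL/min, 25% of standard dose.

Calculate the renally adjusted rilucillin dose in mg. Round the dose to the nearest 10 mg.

SCr = 275 / 88.4 = 3.111 mg/dL
CrCl = (140 − 75) × 74.9 / (72 × 3.111) × 0.85 = 4868.5 / 223.99 × 0.85 ≈ 18.5 mL/min
CrCl ≈ 18 mL/min → bracket < 30 mL/min.
25% of 800 mg = 200 mg

200 mg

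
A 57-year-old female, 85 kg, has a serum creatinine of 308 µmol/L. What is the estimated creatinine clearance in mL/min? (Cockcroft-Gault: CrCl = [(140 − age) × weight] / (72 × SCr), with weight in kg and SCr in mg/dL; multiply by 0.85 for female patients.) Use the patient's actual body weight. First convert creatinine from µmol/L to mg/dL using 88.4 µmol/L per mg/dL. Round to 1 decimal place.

SCr = 308 / 88.4 = 3.484 mg/dL
CrCl = (140 − 57) × 85 / (72 × 3.484) × 0.85 = 7055.0 / 250.85 × 0.85 ≈ 23.9 mL/min

23.9 mL/min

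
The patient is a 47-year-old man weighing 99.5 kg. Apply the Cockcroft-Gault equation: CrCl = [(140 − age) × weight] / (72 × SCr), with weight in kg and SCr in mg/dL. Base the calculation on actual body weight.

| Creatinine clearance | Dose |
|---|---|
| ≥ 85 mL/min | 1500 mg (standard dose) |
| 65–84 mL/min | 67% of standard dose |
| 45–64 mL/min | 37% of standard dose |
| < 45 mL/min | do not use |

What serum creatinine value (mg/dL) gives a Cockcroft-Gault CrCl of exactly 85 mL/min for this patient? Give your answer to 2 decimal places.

Standard dose requires CrCl ≥ 85 mL/min.
Set (140 − 47) × 99.5 / (72 × SCr) = 85
SCr = (140 − 47) × 99.5 / (72 × 85) = 1.512 mg/dL

1.51 mg/dL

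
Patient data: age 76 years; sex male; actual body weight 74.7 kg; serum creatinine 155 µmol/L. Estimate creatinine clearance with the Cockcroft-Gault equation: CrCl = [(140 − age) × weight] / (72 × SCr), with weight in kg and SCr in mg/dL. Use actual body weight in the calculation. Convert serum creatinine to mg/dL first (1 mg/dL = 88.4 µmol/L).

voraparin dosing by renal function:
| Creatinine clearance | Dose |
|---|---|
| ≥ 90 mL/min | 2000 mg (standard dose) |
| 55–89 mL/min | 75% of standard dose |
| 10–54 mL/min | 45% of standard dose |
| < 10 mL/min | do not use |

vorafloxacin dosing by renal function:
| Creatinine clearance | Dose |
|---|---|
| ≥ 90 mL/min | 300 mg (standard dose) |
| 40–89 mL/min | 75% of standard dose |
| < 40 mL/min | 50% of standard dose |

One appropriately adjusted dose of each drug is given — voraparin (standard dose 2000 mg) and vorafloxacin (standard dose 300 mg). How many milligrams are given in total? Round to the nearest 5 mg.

1050 mg

SCr = 155 / 88.4 = 1.753 mg/dL
CrCl = (140 − 76) × 74.7 / (72 × 1.753) = 4780.8 / 126.22 ≈ 37.9 mL/min
CrCl ≈ 38 mL/min.
voraparin: 10–54 mL/min → 45% of 2000 mg = 900 mg.
vorafloxacin: < 40 mL/min → 50% of 300 mg = 150 mg.
Total = 900 + 150 = 1050 mg.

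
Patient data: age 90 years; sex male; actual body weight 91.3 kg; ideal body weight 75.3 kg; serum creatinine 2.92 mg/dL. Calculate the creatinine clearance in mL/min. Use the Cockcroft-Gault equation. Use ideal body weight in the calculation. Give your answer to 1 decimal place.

CrCl = (140 − 90) × 75.3 / (72 × 2.92) = 3765.0 / 210.24 ≈ 17.9 mL/min

17.9 mL/min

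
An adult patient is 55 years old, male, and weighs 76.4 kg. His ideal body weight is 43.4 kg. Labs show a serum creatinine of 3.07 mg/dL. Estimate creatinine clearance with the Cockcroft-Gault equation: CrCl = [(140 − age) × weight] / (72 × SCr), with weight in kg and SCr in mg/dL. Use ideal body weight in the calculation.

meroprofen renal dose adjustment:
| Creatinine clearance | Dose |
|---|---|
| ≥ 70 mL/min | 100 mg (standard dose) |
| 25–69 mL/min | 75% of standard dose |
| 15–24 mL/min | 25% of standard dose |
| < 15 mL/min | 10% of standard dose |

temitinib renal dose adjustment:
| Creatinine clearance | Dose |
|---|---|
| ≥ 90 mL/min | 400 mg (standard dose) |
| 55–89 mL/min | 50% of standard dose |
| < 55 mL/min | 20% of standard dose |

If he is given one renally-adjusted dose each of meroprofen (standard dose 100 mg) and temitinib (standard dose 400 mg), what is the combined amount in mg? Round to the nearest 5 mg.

105 mg

CrCl = (140 − 55) × 43.4 / (72 × 3.07) = 3689.0 / 221.04 ≈ 16.7 mL/min
CrCl ≈ 17 mL/min.
meroprofen: 15–24 mL/min → 25% of 100 mg = 25 mg.
temitinib: < 55 mL/min → 20% of 400 mg = 80 mg.
Total = 25 + 80 = 105 mg.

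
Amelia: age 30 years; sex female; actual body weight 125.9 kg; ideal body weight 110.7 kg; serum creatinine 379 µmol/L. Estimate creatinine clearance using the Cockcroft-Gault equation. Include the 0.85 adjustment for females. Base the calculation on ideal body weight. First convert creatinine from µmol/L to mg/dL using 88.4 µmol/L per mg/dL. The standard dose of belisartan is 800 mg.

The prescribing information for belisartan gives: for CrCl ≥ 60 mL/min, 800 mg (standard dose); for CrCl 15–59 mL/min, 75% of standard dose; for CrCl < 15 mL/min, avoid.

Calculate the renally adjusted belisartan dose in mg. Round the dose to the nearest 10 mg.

SCr = 379 / 88.4 = 4.287 mg/dL
CrCl = (140 − 30) × 110.7 / (72 × 4.287) × 0.85 = 12177.0 / 308.66 × 0.85 ≈ 33.5 mL/min
CrCl ≈ 34 mL/min → bracket 15–59 mL/min.
75% of 800 mg = 600 mg

600 mg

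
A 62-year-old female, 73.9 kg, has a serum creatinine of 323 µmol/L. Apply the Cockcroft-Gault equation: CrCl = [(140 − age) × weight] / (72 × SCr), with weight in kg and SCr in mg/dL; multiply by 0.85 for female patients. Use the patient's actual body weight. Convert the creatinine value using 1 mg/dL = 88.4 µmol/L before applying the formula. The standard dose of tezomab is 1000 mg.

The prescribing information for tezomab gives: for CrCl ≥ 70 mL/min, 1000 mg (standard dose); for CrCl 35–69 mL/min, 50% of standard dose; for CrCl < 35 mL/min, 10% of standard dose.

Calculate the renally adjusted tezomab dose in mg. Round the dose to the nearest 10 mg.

SCr = 323 / 88.4 = 3.654 mg/dL
CrCl = (140 − 62) × 73.9 / (72 × 3.654) × 0.85 = 5764.2 / 263.09 × 0.85 ≈ 18.6 mL/min
CrCl ≈ 19 mL/min → bracket < 35 mL/min.
10% of 1000 mg = 100 mg

100 mg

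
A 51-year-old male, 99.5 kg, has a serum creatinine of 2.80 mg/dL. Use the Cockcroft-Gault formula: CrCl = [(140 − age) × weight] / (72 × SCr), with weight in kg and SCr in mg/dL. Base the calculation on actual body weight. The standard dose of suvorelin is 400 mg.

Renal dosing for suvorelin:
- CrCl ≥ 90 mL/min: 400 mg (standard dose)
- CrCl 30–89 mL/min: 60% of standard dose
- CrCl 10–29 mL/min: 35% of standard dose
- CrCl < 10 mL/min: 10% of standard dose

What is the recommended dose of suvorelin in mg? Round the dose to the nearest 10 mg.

240 mg

CrCl = (140 − 51) × 99.5 / (72 × 2.8) = 8855.5 / 201.60 ≈ 43.9 mL/min
CrCl ≈ 44 mL/min → bracket 30–89 mL/min.
60% of 400 mg = 240 mg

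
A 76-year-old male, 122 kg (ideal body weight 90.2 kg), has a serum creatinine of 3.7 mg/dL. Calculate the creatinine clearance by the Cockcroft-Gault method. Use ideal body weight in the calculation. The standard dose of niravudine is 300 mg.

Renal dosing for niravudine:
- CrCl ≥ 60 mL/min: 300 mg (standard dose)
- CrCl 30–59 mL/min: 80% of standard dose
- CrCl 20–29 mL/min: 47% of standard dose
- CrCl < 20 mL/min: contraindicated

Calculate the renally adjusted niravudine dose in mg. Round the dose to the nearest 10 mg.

CrCl = (140 − 76) × 90.2 / (72 × 3.7) = 5772.8 / 266.40 ≈ 21.7 mL/min
CrCl ≈ 22 mL/min → bracket 20–29 mL/min.
47% of 300 mg = 141 mg → 140 mg

140 mg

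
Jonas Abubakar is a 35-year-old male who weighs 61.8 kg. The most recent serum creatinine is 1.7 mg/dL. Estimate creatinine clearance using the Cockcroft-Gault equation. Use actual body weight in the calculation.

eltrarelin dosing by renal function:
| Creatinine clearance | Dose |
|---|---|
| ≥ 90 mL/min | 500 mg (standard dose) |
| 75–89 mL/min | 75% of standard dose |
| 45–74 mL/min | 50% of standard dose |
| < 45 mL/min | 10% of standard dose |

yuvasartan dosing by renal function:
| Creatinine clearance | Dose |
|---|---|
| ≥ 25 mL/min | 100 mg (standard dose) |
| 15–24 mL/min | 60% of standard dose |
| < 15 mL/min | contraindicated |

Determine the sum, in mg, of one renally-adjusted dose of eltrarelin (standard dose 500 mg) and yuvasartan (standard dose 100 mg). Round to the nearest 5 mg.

CrCl = (140 − 35) × 61.8 / (72 × 1.7) = 6489.0 / 122.40 ≈ 53.0 mL/min
CrCl ≈ 53 mL/min.
eltrarelin: 45–74 mL/min → 50% of 500 mg = 250 mg.
yuvasartan: ≥ 25 mL/min → 100% of 100 mg = 100 mg.
Total = 250 + 100 = 350 mg.

350 mg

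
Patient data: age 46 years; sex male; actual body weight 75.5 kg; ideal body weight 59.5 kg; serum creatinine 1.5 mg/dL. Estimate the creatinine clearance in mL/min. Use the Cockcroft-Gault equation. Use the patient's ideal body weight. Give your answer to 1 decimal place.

CrCl = (140 − 46) × 59.5 / (72 × 1.5) = 5593.0 / 108.00 ≈ 51.8 mL/min

51.8 mL/min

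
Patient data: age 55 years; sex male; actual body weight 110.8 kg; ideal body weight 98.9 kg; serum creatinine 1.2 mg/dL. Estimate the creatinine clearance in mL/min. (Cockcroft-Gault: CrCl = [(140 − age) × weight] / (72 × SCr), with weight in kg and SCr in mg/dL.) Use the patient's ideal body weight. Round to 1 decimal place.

CrCl = (140 − 55) × 98.9 / (72 × 1.2) = 8406.5 / 86.40 ≈ 97.3 mL/min

97.3 mL/min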